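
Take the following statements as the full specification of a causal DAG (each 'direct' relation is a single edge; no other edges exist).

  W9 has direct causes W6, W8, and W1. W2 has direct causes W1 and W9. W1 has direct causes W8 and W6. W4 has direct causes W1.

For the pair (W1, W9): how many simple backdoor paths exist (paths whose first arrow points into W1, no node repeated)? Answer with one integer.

2

A backdoor path from W1 to W9 is any simple undirected path whose first edge points into W1 (i.e. leaves W1 via a parent).
Parents of W1: {W6, W8}.
Enumerating:
  P1: W1 <- W8 -> W9
  P2: W1 <- W6 -> W9
That exhausts the simple backdoor paths. Count: 2.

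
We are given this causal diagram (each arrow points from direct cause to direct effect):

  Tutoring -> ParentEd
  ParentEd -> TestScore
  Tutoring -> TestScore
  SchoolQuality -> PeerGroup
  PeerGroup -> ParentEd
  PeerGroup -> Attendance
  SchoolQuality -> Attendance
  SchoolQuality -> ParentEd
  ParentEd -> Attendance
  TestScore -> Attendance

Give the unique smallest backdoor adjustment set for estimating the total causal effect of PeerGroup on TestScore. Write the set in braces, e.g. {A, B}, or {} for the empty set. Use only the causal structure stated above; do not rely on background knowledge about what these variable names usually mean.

{SchoolQuality}

Variables eligible for adjustment (non-descendants of PeerGroup, excluding PeerGroup and TestScore): {SchoolQuality, Tutoring}.
Backdoor paths from PeerGroup to TestScore:
  P1: PeerGroup <- SchoolQuality -> ParentEd <- Tutoring -> TestScore
  P2: PeerGroup <- SchoolQuality -> ParentEd -> TestScore
  P3: PeerGroup <- SchoolQuality -> ParentEd -> Attendance <- TestScore
  P4: PeerGroup <- SchoolQuality -> Attendance <- ParentEd <- Tutoring -> TestScore
  P5: PeerGroup <- SchoolQuality -> Attendance <- ParentEd -> TestScore
  P6: PeerGroup <- SchoolQuality -> Attendance <- TestScore
The empty set is not sufficient: P2 (PeerGroup <- SchoolQuality -> ParentEd -> TestScore) has no collider blocking it and no conditioned non-collider, so it is open.
Try {SchoolQuality}:
  P1: blocked at fork node SchoolQuality ∈ conditioning set.
  P2: blocked at fork node SchoolQuality ∈ conditioning set.
  P3: blocked at fork node SchoolQuality ∈ conditioning set.
  P4: blocked at fork node SchoolQuality ∈ conditioning set.
  P5: blocked at fork node SchoolQuality ∈ conditioning set.
  P6: blocked at fork node SchoolQuality ∈ conditioning set.
{SchoolQuality} contains no descendant of PeerGroup and blocks every backdoor path.
No other singleton works — e.g. {Tutoring} leaves P2 open — so {SchoolQuality} is the unique smallest valid adjustment set.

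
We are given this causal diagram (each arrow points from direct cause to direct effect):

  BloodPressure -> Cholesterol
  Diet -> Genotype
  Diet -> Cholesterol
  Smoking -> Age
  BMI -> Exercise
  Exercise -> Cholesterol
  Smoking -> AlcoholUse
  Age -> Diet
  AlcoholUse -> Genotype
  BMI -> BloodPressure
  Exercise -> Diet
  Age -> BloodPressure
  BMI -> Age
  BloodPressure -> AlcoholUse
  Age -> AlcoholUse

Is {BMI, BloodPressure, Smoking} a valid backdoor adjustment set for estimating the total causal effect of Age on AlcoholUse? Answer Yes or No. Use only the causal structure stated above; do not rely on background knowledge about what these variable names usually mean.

Backdoor paths from Age to AlcoholUse (paths whose first edge points into Age):
  P1: Age <- Smoking -> AlcoholUse
  P2: Age <- BMI -> Exercise -> Diet -> Genotype <- AlcoholUse
  P3: Age <- BMI -> Exercise -> Diet -> Cholesterol <- BloodPressure -> AlcoholUse
  P4: Age <- BMI -> Exercise -> Cholesterol <- Diet -> Genotype <- AlcoholUse
  P5: Age <- BMI -> Exercise -> Cholesterol <- BloodPressure -> AlcoholUse
  P6: Age <- BMI -> BloodPressure -> AlcoholUse
  P7: Age <- BMI -> BloodPressure -> Cholesterol <- Exercise -> Diet -> Genotype <- AlcoholUse
  P8: Age <- BMI -> BloodPressure -> Cholesterol <- Diet -> Genotype <- AlcoholUse
Condition 1 (no descendant of Age in the set): FAILS — BloodPressure is a descendant of Age.
Condition 2 (every backdoor path blocked by {BMI, BloodPressure, Smoking}):
  P1: blocked at fork node Smoking ∈ conditioning set.
  P2: blocked at fork node BMI ∈ conditioning set.
  P3: blocked at fork node BMI ∈ conditioning set.
  P4: blocked at fork node BMI ∈ conditioning set.
  P5: blocked at fork node BMI ∈ conditioning set.
  P6: blocked at fork node BMI ∈ conditioning set.
  P7: blocked at fork node BMI ∈ conditioning set.
  P8: blocked at fork node BMI ∈ conditioning set.
{BMI, BloodPressure, Smoking} does not satisfy the backdoor criterion.

No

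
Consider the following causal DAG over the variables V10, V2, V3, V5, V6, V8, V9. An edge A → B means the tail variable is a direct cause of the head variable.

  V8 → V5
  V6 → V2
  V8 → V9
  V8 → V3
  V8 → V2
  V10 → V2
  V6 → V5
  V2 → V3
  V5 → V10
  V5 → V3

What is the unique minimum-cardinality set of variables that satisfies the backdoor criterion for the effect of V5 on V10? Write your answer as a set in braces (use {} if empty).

Variables eligible for adjustment (non-descendants of V5, excluding V5 and V10): {V6, V8, V9}.
Backdoor paths from V5 to V10:
  P1: V5 <- V8 -> V2 <- V10
  P2: V5 <- V8 -> V3 <- V2 <- V10
  P3: V5 <- V6 -> V2 <- V10
Each backdoor path contains an unconditioned collider, so every path is already blocked with the empty conditioning set:
  P1: blocked at collider V2 (neither it nor any descendant is in the conditioning set).
  P2: blocked at collider V3 (neither it nor any descendant is in the conditioning set).
  P3: blocked at collider V2 (neither it nor any descendant is in the conditioning set).
The empty set is therefore the unique smallest valid set.

{}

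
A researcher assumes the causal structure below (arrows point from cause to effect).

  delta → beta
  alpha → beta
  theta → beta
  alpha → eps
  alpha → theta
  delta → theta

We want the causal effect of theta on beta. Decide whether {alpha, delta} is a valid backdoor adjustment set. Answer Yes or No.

Backdoor paths from theta to beta (paths whose first edge points into theta):
  P1: theta <- alpha -> beta
  P2: theta <- delta -> beta
Condition 1 (no descendant of theta in the set): holds — descendants of theta are {beta}; none are in {alpha, delta}.
Condition 2 (every backdoor path blocked by {alpha, delta}):
  P1: blocked at fork node alpha ∈ conditioning set.
  P2: blocked at fork node delta ∈ conditioning set.
{alpha, delta} satisfies the backdoor criterion.

Yes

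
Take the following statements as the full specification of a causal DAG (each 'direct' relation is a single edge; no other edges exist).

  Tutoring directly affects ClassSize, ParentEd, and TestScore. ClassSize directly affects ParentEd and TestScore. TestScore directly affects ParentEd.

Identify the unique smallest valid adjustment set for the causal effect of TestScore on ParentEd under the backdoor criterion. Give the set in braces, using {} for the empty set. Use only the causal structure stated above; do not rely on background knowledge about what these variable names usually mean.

Variables eligible for adjustment (non-descendants of TestScore, excluding TestScore and ParentEd): {ClassSize, Tutoring}.
Backdoor paths from TestScore to ParentEd:
  P1: TestScore <- Tutoring -> ClassSize -> ParentEd
  P2: TestScore <- Tutoring -> ParentEd
  P3: TestScore <- ClassSize <- Tutoring -> ParentEd
  P4: TestScore <- ClassSize -> ParentEd
The empty set is not sufficient: P1 (TestScore <- Tutoring -> ClassSize -> ParentEd) has no collider blocking it and no conditioned non-collider, so it is open.
Try {ClassSize, Tutoring}:
  P1: blocked at fork node Tutoring ∈ conditioning set.
  P2: blocked at fork node Tutoring ∈ conditioning set.
  P3: blocked at chain node ClassSize ∈ conditioning set.
  P4: blocked at fork node ClassSize ∈ conditioning set.
{ClassSize, Tutoring} contains no descendant of TestScore and blocks every backdoor path.
Every element of {ClassSize, Tutoring} is needed (dropping ClassSize leaves P4 open; dropping Tutoring leaves P2 open), so no proper subset is valid.
Among all size-2 subsets of the eligible variables, only {ClassSize, Tutoring} blocks every backdoor path, so it is the unique smallest valid adjustment set.

{ClassSize, Tutoring}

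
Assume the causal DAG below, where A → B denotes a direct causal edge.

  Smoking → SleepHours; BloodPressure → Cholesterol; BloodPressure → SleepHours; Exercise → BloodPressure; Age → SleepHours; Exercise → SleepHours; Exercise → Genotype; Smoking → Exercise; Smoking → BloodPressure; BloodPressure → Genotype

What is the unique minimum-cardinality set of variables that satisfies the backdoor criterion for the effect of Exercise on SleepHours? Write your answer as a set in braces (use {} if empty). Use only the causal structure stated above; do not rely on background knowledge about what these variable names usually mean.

Variables eligible for adjustment (non-descendants of Exercise, excluding Exercise and SleepHours): {Age, Smoking}.
Backdoor paths from Exercise to SleepHours:
  P1: Exercise <- Smoking -> BloodPressure -> SleepHours
  P2: Exercise <- Smoking -> SleepHours
The empty set is not sufficient: P1 (Exercise <- Smoking -> BloodPressure -> SleepHours) has no collider blocking it and no conditioned non-collider, so it is open.
Try {Smoking}:
  P1: blocked at fork node Smoking ∈ conditioning set.
  P2: blocked at fork node Smoking ∈ conditioning set.
{Smoking} contains no descendant of Exercise and blocks every backdoor path.
No other singleton works — e.g. {Age} leaves P1 open — so {Smoking} is the unique smallest valid adjustment set.

{Smoking}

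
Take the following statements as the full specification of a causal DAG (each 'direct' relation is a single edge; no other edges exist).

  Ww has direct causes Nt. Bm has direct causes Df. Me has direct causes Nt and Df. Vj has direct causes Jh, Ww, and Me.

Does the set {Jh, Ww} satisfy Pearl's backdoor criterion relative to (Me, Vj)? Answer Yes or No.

Yes

Backdoor paths from Me to Vj (paths whose first edge points into Me):
  P1: Me <- Nt -> Ww -> Vj
Condition 1 (no descendant of Me in the set): holds — descendants of Me are {Vj}; none are in {Jh, Ww}.
Condition 2 (every backdoor path blocked by {Jh, Ww}):
  P1: blocked at chain node Ww ∈ conditioning set.
{Jh, Ww} satisfies the backdoor criterion.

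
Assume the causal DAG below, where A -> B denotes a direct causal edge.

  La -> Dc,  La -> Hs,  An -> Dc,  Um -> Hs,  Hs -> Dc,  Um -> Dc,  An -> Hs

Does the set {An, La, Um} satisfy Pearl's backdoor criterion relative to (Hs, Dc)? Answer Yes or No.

Backdoor paths from Hs to Dc (paths whose first edge points into Hs):
  P1: Hs <- La -> Dc
  P2: Hs <- An -> Dc
  P3: Hs <- Um -> Dc
Condition 1 (no descendant of Hs in the set): holds — descendants of Hs are {Dc}; none are in {An, La, Um}.
Condition 2 (every backdoor path blocked by {An, La, Um}):
  P1: blocked at fork node La ∈ conditioning set.
  P2: blocked at fork node An ∈ conditioning set.
  P3: blocked at fork node Um ∈ conditioning set.
{An, La, Um} satisfies the backdoor criterion.

Yes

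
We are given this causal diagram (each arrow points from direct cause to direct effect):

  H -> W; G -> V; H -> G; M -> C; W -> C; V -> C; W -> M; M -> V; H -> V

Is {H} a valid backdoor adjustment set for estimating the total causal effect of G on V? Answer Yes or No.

Yes

Backdoor paths from G to V (paths whose first edge points into G):
  P1: G <- H -> W -> M -> V
  P2: G <- H -> W -> M -> C <- V
  P3: G <- H -> W -> C <- M -> V
  P4: G <- H -> W -> C <- V
  P5: G <- H -> V
Condition 1 (no descendant of G in the set): holds — descendants of G are {C, V}; none are in {H}.
Condition 2 (every backdoor path blocked by {H}):
  P1: blocked at fork node H ∈ conditioning set.
  P2: blocked at fork node H ∈ conditioning set.
  P3: blocked at fork node H ∈ conditioning set.
  P4: blocked at fork node H ∈ conditioning set.
  P5: blocked at fork node H ∈ conditioning set.
{H} satisfies the backdoor criterion.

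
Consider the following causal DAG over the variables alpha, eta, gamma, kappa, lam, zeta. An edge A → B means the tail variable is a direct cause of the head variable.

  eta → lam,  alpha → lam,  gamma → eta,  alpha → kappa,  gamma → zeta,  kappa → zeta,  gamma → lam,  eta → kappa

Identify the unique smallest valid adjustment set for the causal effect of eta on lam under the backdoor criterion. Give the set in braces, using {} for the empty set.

Variables eligible for adjustment (non-descendants of eta, excluding eta and lam): {alpha, gamma}.
Backdoor paths from eta to lam:
  P1: eta <- gamma -> lam
  P2: eta <- gamma -> zeta <- kappa <- alpha -> lam
The empty set is not sufficient: P1 (eta <- gamma -> lam) has no collider blocking it and no conditioned non-collider, so it is open.
Try {gamma}:
  P1: blocked at fork node gamma ∈ conditioning set.
  P2: blocked at fork node gamma ∈ conditioning set.
{gamma} contains no descendant of eta and blocks every backdoor path.
No other singleton works — e.g. {alpha} leaves P1 open — so {gamma} is the unique smallest valid adjustment set.

{gamma}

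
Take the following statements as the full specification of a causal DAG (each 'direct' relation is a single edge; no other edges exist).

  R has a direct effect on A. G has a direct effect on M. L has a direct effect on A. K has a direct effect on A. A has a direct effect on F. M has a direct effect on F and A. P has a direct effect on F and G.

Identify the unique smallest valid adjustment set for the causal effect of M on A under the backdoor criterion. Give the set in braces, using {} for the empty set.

Variables eligible for adjustment (non-descendants of M, excluding M and A): {G, K, L, P, R}.
Backdoor paths from M to A:
  P1: M <- G <- P -> F <- A
Each backdoor path contains an unconditioned collider, so every path is already blocked with the empty conditioning set:
  P1: blocked at collider F (neither it nor any descendant is in the conditioning set).
The empty set is therefore the unique smallest valid set.

{}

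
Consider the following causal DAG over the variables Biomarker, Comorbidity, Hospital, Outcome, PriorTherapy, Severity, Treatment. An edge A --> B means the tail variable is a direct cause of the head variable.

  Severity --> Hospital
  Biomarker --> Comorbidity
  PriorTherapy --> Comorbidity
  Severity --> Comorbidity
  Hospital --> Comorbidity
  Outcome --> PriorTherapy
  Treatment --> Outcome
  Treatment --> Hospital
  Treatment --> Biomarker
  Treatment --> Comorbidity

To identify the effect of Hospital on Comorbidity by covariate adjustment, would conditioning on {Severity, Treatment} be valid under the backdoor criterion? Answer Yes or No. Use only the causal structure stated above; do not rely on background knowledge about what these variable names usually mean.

Backdoor paths from Hospital to Comorbidity (paths whose first edge points into Hospital):
  P1: Hospital <- Treatment -> Outcome -> PriorTherapy -> Comorbidity
  P2: Hospital <- Treatment -> Biomarker -> Comorbidity
  P3: Hospital <- Treatment -> Comorbidity
  P4: Hospital <- Severity -> Comorbidity
Condition 1 (no descendant of Hospital in the set): holds — descendants of Hospital are {Comorbidity}; none are in {Severity, Treatment}.
Condition 2 (every backdoor path blocked by {Severity, Treatment}):
  P1: blocked at fork node Treatment ∈ conditioning set.
  P2: blocked at fork node Treatment ∈ conditioning set.
  P3: blocked at fork node Treatment ∈ conditioning set.
  P4: blocked at fork node Severity ∈ conditioning set.
{Severity, Treatment} satisfies the backdoor criterion.

Yes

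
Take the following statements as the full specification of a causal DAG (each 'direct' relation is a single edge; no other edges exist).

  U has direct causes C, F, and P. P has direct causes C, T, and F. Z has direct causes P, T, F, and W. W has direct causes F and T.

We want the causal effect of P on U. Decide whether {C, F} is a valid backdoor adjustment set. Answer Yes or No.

Yes

Backdoor paths from P to U (paths whose first edge points into P):
  P1: P <- F -> U
  P2: P <- C -> U
  P3: P <- T -> W <- F -> U
  P4: P <- T -> W -> Z <- F -> U
  P5: P <- T -> Z <- F -> U
  P6: P <- T -> Z <- W <- F -> U
Condition 1 (no descendant of P in the set): holds — descendants of P are {U, Z}; none are in {C, F}.
Condition 2 (every backdoor path blocked by {C, F}):
  P1: blocked at fork node F ∈ conditioning set.
  P2: blocked at fork node C ∈ conditioning set.
  P3: blocked at collider W (neither it nor any descendant is in the conditioning set).
  P4: blocked at collider Z (neither it nor any descendant is in the conditioning set).
  P5: blocked at collider Z (neither it nor any descendant is in the conditioning set).
  P6: blocked at collider Z (neither it nor any descendant is in the conditioning set).
{C, F} satisfies the backdoor criterion.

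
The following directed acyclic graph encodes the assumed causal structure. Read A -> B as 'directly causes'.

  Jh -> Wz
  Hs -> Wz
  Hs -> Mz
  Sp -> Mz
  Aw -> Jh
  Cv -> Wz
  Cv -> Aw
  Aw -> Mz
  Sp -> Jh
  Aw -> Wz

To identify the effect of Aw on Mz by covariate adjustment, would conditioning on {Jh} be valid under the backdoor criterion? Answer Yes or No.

Backdoor paths from Aw to Mz (paths whose first edge points into Aw):
  P1: Aw <- Cv -> Wz <- Hs -> Mz
  P2: Aw <- Cv -> Wz <- Jh <- Sp -> Mz
Condition 1 (no descendant of Aw in the set): FAILS — Jh is a descendant of Aw.
Condition 2 (every backdoor path blocked by {Jh}):
  P1: blocked at collider Wz (neither it nor any descendant is in the conditioning set).
  P2: blocked at collider Wz (neither it nor any descendant is in the conditioning set).
{Jh} does not satisfy the backdoor criterion.

No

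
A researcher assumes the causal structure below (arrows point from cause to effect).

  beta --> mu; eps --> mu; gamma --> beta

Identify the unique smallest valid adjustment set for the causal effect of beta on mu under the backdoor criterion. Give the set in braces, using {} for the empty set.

{}

Variables eligible for adjustment (non-descendants of beta, excluding beta and mu): {eps, gamma}.
Backdoor paths from beta to mu:
  (none)
With no backdoor paths the empty set already satisfies the criterion, and it is trivially minimal.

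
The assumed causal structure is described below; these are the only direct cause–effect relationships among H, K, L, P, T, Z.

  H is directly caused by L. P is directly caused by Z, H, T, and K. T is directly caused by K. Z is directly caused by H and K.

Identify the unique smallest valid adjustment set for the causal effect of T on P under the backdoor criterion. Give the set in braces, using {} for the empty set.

Variables eligible for adjustment (non-descendants of T, excluding T and P): {H, K, L, Z}.
Backdoor paths from T to P:
  P1: T <- K -> Z <- H -> P
  P2: T <- K -> Z -> P
  P3: T <- K -> P
The empty set is not sufficient: P2 (T <- K -> Z -> P) has no collider blocking it and no conditioned non-collider, so it is open.
Try {K}:
  P1: blocked at fork node K ∈ conditioning set.
  P2: blocked at fork node K ∈ conditioning set.
  P3: blocked at fork node K ∈ conditioning set.
{K} contains no descendant of T and blocks every backdoor path.
No other singleton works — e.g. {L} leaves P2 open — so {K} is the unique smallest valid adjustment set.

{K}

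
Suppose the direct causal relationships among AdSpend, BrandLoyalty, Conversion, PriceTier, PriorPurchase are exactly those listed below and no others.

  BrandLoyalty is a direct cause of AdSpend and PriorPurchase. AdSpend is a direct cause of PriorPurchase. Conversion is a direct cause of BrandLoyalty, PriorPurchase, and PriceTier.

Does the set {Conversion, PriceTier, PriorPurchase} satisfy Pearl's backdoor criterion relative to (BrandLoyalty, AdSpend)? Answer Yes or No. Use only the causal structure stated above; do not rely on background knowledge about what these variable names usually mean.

Backdoor paths from BrandLoyalty to AdSpend (paths whose first edge points into BrandLoyalty):
  P1: BrandLoyalty <- Conversion -> PriorPurchase <- AdSpend
Condition 1 (no descendant of BrandLoyalty in the set): FAILS — PriorPurchase is a descendant of BrandLoyalty.
Condition 2 (every backdoor path blocked by {Conversion, PriceTier, PriorPurchase}):
  P1: blocked at fork node Conversion ∈ conditioning set.
{Conversion, PriceTier, PriorPurchase} does not satisfy the backdoor criterion.

No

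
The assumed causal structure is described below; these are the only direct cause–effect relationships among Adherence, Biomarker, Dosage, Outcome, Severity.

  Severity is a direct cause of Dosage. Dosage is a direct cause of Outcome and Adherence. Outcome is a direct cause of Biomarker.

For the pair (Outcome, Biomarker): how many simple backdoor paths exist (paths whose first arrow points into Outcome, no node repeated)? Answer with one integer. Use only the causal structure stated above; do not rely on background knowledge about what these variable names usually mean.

A backdoor path from Outcome to Biomarker is any simple undirected path whose first edge points into Outcome (i.e. leaves Outcome via a parent).
Parents of Outcome: {Dosage}.
No simple path from any parent of Outcome reaches Biomarker without revisiting Outcome, so there are no backdoor paths.

0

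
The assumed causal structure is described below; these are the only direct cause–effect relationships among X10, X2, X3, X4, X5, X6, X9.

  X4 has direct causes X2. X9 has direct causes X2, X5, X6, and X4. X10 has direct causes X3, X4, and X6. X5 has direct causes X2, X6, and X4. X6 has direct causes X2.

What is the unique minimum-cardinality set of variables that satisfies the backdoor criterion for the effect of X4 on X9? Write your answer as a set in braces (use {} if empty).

Variables eligible for adjustment (non-descendants of X4, excluding X4 and X9): {X2, X3, X6}.
Backdoor paths from X4 to X9:
  P1: X4 <- X2 -> X6 -> X5 -> X9
  P2: X4 <- X2 -> X6 -> X9
  P3: X4 <- X2 -> X5 <- X6 -> X9
  P4: X4 <- X2 -> X5 -> X9
  P5: X4 <- X2 -> X9
The empty set is not sufficient: P1 (X4 <- X2 -> X6 -> X5 -> X9) has no collider blocking it and no conditioned non-collider, so it is open.
Try {X2}:
  P1: blocked at fork node X2 ∈ conditioning set.
  P2: blocked at fork node X2 ∈ conditioning set.
  P3: blocked at fork node X2 ∈ conditioning set.
  P4: blocked at fork node X2 ∈ conditioning set.
  P5: blocked at fork node X2 ∈ conditioning set.
{X2} contains no descendant of X4 and blocks every backdoor path.
No other singleton works — e.g. {X6} leaves P4 open — so {X2} is the unique smallest valid adjustment set.

{X2}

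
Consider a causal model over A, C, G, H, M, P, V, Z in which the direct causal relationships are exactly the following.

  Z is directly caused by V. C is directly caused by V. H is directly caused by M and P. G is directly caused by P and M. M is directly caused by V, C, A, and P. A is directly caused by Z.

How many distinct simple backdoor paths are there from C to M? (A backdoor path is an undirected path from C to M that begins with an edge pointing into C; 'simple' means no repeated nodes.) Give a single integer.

2

A backdoor path from C to M is any simple undirected path whose first edge points into C (i.e. leaves C via a parent).
Parents of C: {V}.
Enumerating:
  P1: C <- V -> Z -> A -> M
  P2: C <- V -> M
That exhausts the simple backdoor paths. Count: 2.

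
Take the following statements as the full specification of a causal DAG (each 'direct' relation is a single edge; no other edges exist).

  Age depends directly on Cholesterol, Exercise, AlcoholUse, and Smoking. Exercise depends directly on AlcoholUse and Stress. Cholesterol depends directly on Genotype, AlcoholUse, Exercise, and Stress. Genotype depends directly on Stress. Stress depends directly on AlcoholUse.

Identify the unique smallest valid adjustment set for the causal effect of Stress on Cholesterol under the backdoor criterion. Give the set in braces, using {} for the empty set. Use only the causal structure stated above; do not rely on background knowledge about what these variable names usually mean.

{AlcoholUse}

Variables eligible for adjustment (non-descendants of Stress, excluding Stress and Cholesterol): {AlcoholUse, Smoking}.
Backdoor paths from Stress to Cholesterol:
  P1: Stress <- AlcoholUse -> Exercise -> Cholesterol
  P2: Stress <- AlcoholUse -> Exercise -> Age <- Cholesterol
  P3: Stress <- AlcoholUse -> Cholesterol
  P4: Stress <- AlcoholUse -> Age <- Exercise -> Cholesterol
  P5: Stress <- AlcoholUse -> Age <- Cholesterol
The empty set is not sufficient: P1 (Stress <- AlcoholUse -> Exercise -> Cholesterol) has no collider blocking it and no conditioned non-collider, so it is open.
Try {AlcoholUse}:
  P1: blocked at fork node AlcoholUse ∈ conditioning set.
  P2: blocked at fork node AlcoholUse ∈ conditioning set.
  P3: blocked at fork node AlcoholUse ∈ conditioning set.
  P4: blocked at fork node AlcoholUse ∈ conditioning set.
  P5: blocked at fork node AlcoholUse ∈ conditioning set.
{AlcoholUse} contains no descendant of Stress and blocks every backdoor path.
No other singleton works — e.g. {Smoking} leaves P1 open — so {AlcoholUse} is the unique smallest valid adjustment set.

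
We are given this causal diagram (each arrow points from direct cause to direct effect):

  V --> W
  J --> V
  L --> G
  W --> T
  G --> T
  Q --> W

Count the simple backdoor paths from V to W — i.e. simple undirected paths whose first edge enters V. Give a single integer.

A backdoor path from V to W is any simple undirected path whose first edge points into V (i.e. leaves V via a parent).
Parents of V: {J}.
No simple path from any parent of V reaches W without revisiting V, so there are no backdoor paths.

0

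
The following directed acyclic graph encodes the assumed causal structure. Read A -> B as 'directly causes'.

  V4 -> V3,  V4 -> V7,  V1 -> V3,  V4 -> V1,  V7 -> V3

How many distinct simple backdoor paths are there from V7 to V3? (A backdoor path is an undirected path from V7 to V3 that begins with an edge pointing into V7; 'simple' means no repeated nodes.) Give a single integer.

2

A backdoor path from V7 to V3 is any simple undirected path whose first edge points into V7 (i.e. leaves V7 via a parent).
Parents of V7: {V4}.
Enumerating:
  P1: V7 <- V4 -> V1 -> V3
  P2: V7 <- V4 -> V3
That exhausts the simple backdoor paths. Count: 2.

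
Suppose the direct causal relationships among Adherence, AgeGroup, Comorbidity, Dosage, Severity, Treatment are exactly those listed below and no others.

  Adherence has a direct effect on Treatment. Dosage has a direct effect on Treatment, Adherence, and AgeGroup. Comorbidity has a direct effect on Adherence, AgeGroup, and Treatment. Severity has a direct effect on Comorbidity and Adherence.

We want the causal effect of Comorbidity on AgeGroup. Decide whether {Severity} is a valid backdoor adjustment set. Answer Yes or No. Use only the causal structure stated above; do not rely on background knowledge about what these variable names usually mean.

Yes

Backdoor paths from Comorbidity to AgeGroup (paths whose first edge points into Comorbidity):
  P1: Comorbidity <- Severity -> Adherence <- Dosage -> AgeGroup
  P2: Comorbidity <- Severity -> Adherence -> Treatment <- Dosage -> AgeGroup
Condition 1 (no descendant of Comorbidity in the set): holds — descendants of Comorbidity are {Adherence, AgeGroup, Treatment}; none are in {Severity}.
Condition 2 (every backdoor path blocked by {Severity}):
  P1: blocked at fork node Severity ∈ conditioning set.
  P2: blocked at fork node Severity ∈ conditioning set.
{Severity} satisfies the backdoor criterion.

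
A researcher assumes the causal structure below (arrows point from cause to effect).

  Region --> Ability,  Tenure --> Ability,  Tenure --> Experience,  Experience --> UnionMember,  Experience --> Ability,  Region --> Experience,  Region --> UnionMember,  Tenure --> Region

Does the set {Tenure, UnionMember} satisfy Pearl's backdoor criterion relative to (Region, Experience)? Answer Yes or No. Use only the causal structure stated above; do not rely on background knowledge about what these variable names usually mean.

No

Backdoor paths from Region to Experience (paths whose first edge points into Region):
  P1: Region <- Tenure -> Experience
  P2: Region <- Tenure -> Ability <- Experience
Condition 1 (no descendant of Region in the set): FAILS — UnionMember is a descendant of Region.
Condition 2 (every backdoor path blocked by {Tenure, UnionMember}):
  P1: blocked at fork node Tenure ∈ conditioning set.
  P2: blocked at fork node Tenure ∈ conditioning set.
{Tenure, UnionMember} does not satisfy the backdoor criterion.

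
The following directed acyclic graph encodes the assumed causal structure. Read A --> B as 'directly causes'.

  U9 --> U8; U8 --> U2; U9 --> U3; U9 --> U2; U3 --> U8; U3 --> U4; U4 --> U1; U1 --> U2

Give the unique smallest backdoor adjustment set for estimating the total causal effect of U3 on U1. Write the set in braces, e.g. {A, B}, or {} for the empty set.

{}

Variables eligible for adjustment (non-descendants of U3, excluding U3 and U1): {U9}.
Backdoor paths from U3 to U1:
  P1: U3 <- U9 -> U8 -> U2 <- U1
  P2: U3 <- U9 -> U2 <- U1
Each backdoor path contains an unconditioned collider, so every path is already blocked with the empty conditioning set:
  P1: blocked at collider U2 (neither it nor any descendant is in the conditioning set).
  P2: blocked at collider U2 (neither it nor any descendant is in the conditioning set).
The empty set is therefore the unique smallest valid set.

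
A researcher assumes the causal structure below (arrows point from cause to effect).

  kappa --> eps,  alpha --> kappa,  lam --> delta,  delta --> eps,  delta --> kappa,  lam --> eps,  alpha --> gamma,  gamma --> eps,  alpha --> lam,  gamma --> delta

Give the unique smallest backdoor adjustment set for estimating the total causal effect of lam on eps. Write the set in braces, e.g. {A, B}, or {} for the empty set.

Variables eligible for adjustment (non-descendants of lam, excluding lam and eps): {alpha, gamma}.
Backdoor paths from lam to eps:
  P1: lam <- alpha -> gamma -> delta -> kappa -> eps
  P2: lam <- alpha -> gamma -> delta -> eps
  P3: lam <- alpha -> gamma -> eps
  P4: lam <- alpha -> kappa <- delta <- gamma -> eps
  P5: lam <- alpha -> kappa <- delta -> eps
  P6: lam <- alpha -> kappa -> eps
The empty set is not sufficient: P1 (lam <- alpha -> gamma -> delta -> kappa -> eps) has no collider blocking it and no conditioned non-collider, so it is open.
Try {alpha}:
  P1: blocked at fork node alpha ∈ conditioning set.
  P2: blocked at fork node alpha ∈ conditioning set.
  P3: blocked at fork node alpha ∈ conditioning set.
  P4: blocked at fork node alpha ∈ conditioning set.
  P5: blocked at fork node alpha ∈ conditioning set.
  P6: blocked at fork node alpha ∈ conditioning set.
{alpha} contains no descendant of lam and blocks every backdoor path.
No other singleton works — e.g. {gamma} leaves P6 open — so {alpha} is the unique smallest valid adjustment set.

{alpha}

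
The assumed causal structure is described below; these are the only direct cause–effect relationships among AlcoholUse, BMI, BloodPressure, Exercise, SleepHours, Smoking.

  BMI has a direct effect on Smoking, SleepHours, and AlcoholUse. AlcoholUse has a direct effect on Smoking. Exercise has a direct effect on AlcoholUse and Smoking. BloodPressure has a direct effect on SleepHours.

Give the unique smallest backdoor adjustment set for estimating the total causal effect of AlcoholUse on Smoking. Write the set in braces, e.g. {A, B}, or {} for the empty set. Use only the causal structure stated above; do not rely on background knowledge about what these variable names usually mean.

{BMI, Exercise}

Variables eligible for adjustment (non-descendants of AlcoholUse, excluding AlcoholUse and Smoking): {BMI, BloodPressure, Exercise, SleepHours}.
Backdoor paths from AlcoholUse to Smoking:
  P1: AlcoholUse <- BMI -> Smoking
  P2: AlcoholUse <- Exercise -> Smoking
The empty set is not sufficient: P1 (AlcoholUse <- BMI -> Smoking) has no collider blocking it and no conditioned non-collider, so it is open.
Try {BMI, Exercise}:
  P1: blocked at fork node BMI ∈ conditioning set.
  P2: blocked at fork node Exercise ∈ conditioning set.
{BMI, Exercise} contains no descendant of AlcoholUse and blocks every backdoor path.
Every element of {BMI, Exercise} is needed (dropping BMI leaves P1 open; dropping Exercise leaves P2 open), so no proper subset is valid.
Among all size-2 subsets of the eligible variables, only {BMI, Exercise} blocks every backdoor path, so it is the unique smallest valid adjustment set.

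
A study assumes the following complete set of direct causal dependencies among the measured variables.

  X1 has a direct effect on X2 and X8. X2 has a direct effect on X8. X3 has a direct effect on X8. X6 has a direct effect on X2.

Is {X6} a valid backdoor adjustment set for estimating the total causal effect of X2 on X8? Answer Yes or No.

No

Backdoor paths from X2 to X8 (paths whose first edge points into X2):
  P1: X2 <- X1 -> X8
Condition 1 (no descendant of X2 in the set): holds — descendants of X2 are {X8}; none are in {X6}.
Condition 2 (every backdoor path blocked by {X6}):
  P1: open — no interior node is in the conditioning set.
{X6} does not satisfy the backdoor criterion.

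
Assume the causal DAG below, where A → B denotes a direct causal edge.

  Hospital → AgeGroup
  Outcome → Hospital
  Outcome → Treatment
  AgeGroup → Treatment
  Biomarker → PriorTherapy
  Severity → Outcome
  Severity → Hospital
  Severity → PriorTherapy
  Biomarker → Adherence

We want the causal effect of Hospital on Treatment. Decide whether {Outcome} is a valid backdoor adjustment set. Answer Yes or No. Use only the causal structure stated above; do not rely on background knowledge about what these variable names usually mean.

Yes

Backdoor paths from Hospital to Treatment (paths whose first edge points into Hospital):
  P1: Hospital <- Severity -> Outcome -> Treatment
  P2: Hospital <- Outcome -> Treatment
Condition 1 (no descendant of Hospital in the set): holds — descendants of Hospital are {AgeGroup, Treatment}; none are in {Outcome}.
Condition 2 (every backdoor path blocked by {Outcome}):
  P1: blocked at chain node Outcome ∈ conditioning set.
  P2: blocked at fork node Outcome ∈ conditioning set.
{Outcome} satisfies the backdoor criterion.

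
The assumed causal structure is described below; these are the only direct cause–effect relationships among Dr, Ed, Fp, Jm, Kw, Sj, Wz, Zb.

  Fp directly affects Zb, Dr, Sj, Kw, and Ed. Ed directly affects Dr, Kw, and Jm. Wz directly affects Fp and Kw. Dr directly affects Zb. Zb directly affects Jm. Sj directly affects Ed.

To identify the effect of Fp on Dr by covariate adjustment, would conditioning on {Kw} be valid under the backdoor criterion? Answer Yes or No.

No

Backdoor paths from Fp to Dr (paths whose first edge points into Fp):
  P1: Fp <- Wz -> Kw <- Ed -> Dr
  P2: Fp <- Wz -> Kw <- Ed -> Jm <- Zb <- Dr
Condition 1 (no descendant of Fp in the set): FAILS — Kw is a descendant of Fp.
Condition 2 (every backdoor path blocked by {Kw}):
  P1: open — collider(s) Kw are conditioned on (or have a conditioned descendant) and no non-collider on the path is in the set.
  P2: blocked at collider Jm (neither it nor any descendant is in the conditioning set).
{Kw} does not satisfy the backdoor criterion.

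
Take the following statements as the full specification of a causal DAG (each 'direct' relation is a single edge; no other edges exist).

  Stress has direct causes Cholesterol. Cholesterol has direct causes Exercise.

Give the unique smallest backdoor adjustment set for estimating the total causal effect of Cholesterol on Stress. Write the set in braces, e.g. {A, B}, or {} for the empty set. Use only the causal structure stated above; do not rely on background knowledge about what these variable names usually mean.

{}

Variables eligible for adjustment (non-descendants of Cholesterol, excluding Cholesterol and Stress): {Exercise}.
Backdoor paths from Cholesterol to Stress:
  (none)
With no backdoor paths the empty set already satisfies the criterion, and it is trivially minimal.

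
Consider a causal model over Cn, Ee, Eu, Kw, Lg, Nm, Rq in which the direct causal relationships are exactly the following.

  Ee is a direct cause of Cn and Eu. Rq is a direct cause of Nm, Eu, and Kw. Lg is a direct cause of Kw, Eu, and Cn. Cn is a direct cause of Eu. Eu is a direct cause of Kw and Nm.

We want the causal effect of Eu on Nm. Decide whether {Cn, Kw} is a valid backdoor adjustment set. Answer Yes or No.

No

Backdoor paths from Eu to Nm (paths whose first edge points into Eu):
  P1: Eu <- Rq -> Nm
  P2: Eu <- Lg -> Kw <- Rq -> Nm
  P3: Eu <- Ee -> Cn <- Lg -> Kw <- Rq -> Nm
  P4: Eu <- Cn <- Lg -> Kw <- Rq -> Nm
Condition 1 (no descendant of Eu in the set): FAILS — Kw is a descendant of Eu.
Condition 2 (every backdoor path blocked by {Cn, Kw}):
  P1: open — no interior node is in the conditioning set.
  P2: open — collider(s) Kw are conditioned on (or have a conditioned descendant) and no non-collider on the path is in the set.
  P3: open — collider(s) Cn, Kw are conditioned on (or have a conditioned descendant) and no non-collider on the path is in the set.
  P4: blocked at chain node Cn ∈ conditioning set.
{Cn, Kw} does not satisfy the backdoor criterion.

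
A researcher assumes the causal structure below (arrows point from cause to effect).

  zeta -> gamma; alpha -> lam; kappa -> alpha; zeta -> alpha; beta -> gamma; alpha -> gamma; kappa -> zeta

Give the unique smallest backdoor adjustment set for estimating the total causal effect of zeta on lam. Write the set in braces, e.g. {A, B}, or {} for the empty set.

{kappa}

Variables eligible for adjustment (non-descendants of zeta, excluding zeta and lam): {beta, kappa}.
Backdoor paths from zeta to lam:
  P1: zeta <- kappa -> alpha -> lam
The empty set is not sufficient: P1 (zeta <- kappa -> alpha -> lam) has no collider blocking it and no conditioned non-collider, so it is open.
Try {kappa}:
  P1: blocked at fork node kappa ∈ conditioning set.
{kappa} contains no descendant of zeta and blocks every backdoor path.
No other singleton works — e.g. {beta} leaves P1 open — so {kappa} is the unique smallest valid adjustment set.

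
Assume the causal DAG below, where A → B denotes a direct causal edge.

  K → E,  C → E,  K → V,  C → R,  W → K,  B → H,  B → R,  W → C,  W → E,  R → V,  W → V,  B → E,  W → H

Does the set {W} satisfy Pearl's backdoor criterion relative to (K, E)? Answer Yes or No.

Backdoor paths from K to E (paths whose first edge points into K):
  P1: K <- W -> C -> R <- B -> E
  P2: K <- W -> C -> E
  P3: K <- W -> H <- B -> R <- C -> E
  P4: K <- W -> H <- B -> E
  P5: K <- W -> V <- R <- B -> E
  P6: K <- W -> V <- R <- C -> E
  P7: K <- W -> E
Condition 1 (no descendant of K in the set): holds — descendants of K are {E, V}; none are in {W}.
Condition 2 (every backdoor path blocked by {W}):
  P1: blocked at fork node W ∈ conditioning set.
  P2: blocked at fork node W ∈ conditioning set.
  P3: blocked at fork node W ∈ conditioning set.
  P4: blocked at fork node W ∈ conditioning set.
  P5: blocked at fork node W ∈ conditioning set.
  P6: blocked at fork node W ∈ conditioning set.
  P7: blocked at fork node W ∈ conditioning set.
{W} satisfies the backdoor criterion.

Yes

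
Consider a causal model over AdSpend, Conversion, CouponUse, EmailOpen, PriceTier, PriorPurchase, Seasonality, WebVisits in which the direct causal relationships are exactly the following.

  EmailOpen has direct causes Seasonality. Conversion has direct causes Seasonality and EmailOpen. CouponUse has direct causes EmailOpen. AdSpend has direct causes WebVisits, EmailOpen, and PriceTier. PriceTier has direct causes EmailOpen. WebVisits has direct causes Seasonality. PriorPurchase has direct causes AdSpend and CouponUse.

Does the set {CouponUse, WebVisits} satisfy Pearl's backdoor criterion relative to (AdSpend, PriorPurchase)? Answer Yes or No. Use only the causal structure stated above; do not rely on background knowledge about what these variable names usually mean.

Yes

Backdoor paths from AdSpend to PriorPurchase (paths whose first edge points into AdSpend):
  P1: AdSpend <- EmailOpen -> CouponUse -> PriorPurchase
  P2: AdSpend <- WebVisits <- Seasonality -> EmailOpen -> CouponUse -> PriorPurchase
  P3: AdSpend <- WebVisits <- Seasonality -> Conversion <- EmailOpen -> CouponUse -> PriorPurchase
  P4: AdSpend <- PriceTier <- EmailOpen -> CouponUse -> PriorPurchase
Condition 1 (no descendant of AdSpend in the set): holds — descendants of AdSpend are {PriorPurchase}; none are in {CouponUse, WebVisits}.
Condition 2 (every backdoor path blocked by {CouponUse, WebVisits}):
  P1: blocked at chain node CouponUse ∈ conditioning set.
  P2: blocked at chain node WebVisits ∈ conditioning set.
  P3: blocked at chain node WebVisits ∈ conditioning set.
  P4: blocked at chain node CouponUse ∈ conditioning set.
{CouponUse, WebVisits} satisfies the backdoor criterion.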